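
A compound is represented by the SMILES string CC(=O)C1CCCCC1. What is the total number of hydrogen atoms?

14

Walk through each heavy atom and fill implicit hydrogens from standard valence (C 4, N 3, O 2, S 2, halogen 1):
  atom 1: C, bond orders sum to 1 (valence 4) → 3 H
  atom 2: C, bond orders sum to 4 (valence 4) → 0 H
  atom 3: O, bond orders sum to 2 (valence 2) → 0 H
  atom 4: C, bond orders sum to 3 (valence 4) → 1 H
  atom 5: C, bond orders sum to 2 (valence 4) → 2 H
  atom 6: C, bond orders sum to 2 (valence 4) → 2 H
  atom 7: C, bond orders sum to 2 (valence 4) → 2 H
  atom 8: C, bond orders sum to 2 (valence 4) → 2 H
  atom 9: C, bond orders sum to 2 (valence 4) → 2 H
Total hydrogens: 14.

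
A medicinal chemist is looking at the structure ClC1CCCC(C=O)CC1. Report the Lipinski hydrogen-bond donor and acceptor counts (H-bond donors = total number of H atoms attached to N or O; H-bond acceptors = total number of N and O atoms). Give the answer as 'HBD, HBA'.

Donors: find every N or O and count the H atoms it carries.
  atom 8 (O): bond orders sum to 2 → 0 H
Lipinski HBD = 0.
Acceptors: N atoms = 0, O atoms = 1 → HBA = 1.

0, 1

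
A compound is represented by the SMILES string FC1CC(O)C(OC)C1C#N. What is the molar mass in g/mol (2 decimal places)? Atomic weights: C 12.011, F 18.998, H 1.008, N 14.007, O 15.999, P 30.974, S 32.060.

159.16 g/mol

First, the molecular formula is C7H10FNO2 (counting implicit H from valence).
  C: 7 × 12.011 = 84.077
  F: 1 × 18.998 = 18.998
  H: 10 × 1.008 = 10.080
  N: 1 × 14.007 = 14.007
  O: 2 × 15.999 = 31.998
Sum: 7×12.011 + 1×18.998 + 10×1.008 + 1×14.007 + 2×15.999 = 159.160 → 159.16 g/mol.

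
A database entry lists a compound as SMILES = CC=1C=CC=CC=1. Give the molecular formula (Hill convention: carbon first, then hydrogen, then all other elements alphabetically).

C7H8

Walk through each heavy atom and fill implicit hydrogens from standard valence (C 4, N 3, O 2, S 2, halogen 1):
  atom 1: C, bond orders sum to 1 (valence 4) → 3 H
  atom 2: C, bond orders sum to 4 (valence 4) → 0 H
  atom 3: C, bond orders sum to 3 (valence 4) → 1 H
  atom 4: C, bond orders sum to 3 (valence 4) → 1 H
  atom 5: C, bond orders sum to 3 (valence 4) → 1 H
  atom 6: C, bond orders sum to 3 (valence 4) → 1 H
  atom 7: C, bond orders sum to 3 (valence 4) → 1 H
Totals → C:7, H:8.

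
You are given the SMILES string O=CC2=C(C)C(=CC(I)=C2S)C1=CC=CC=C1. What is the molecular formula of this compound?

Walk through each heavy atom and fill implicit hydrogens from standard valence (C 4, N 3, O 2, S 2, halogen 1):
  atom 1: O, bond orders sum to 2 (valence 2) → 0 H
  atom 2: C, bond orders sum to 3 (valence 4) → 1 H
  atom 3: C, bond orders sum to 4 (valence 4) → 0 H
  atom 4: C, bond orders sum to 4 (valence 4) → 0 H
  atom 5: C, bond orders sum to 1 (valence 4) → 3 H
  atom 6: C, bond orders sum to 4 (valence 4) → 0 H
  atom 7: C, bond orders sum to 3 (valence 4) → 1 H
  atom 8: C, bond orders sum to 4 (valence 4) → 0 H
  atom 9: I (halogen, monovalent) → 0 H
  atom 10: C, bond orders sum to 4 (valence 4) → 0 H
  atom 11: S, bond orders sum to 1 (valence 2) → 1 H
  atom 12: C, bond orders sum to 4 (valence 4) → 0 H
  atom 13: C, bond orders sum to 3 (valence 4) → 1 H
  atom 14: C, bond orders sum to 3 (valence 4) → 1 H
  atom 15: C, bond orders sum to 3 (valence 4) → 1 H
  atom 16: C, bond orders sum to 3 (valence 4) → 1 H
  atom 17: C, bond orders sum to 3 (valence 4) → 1 H
Totals → C:14, H:11, I:1, O:1, S:1.

C14H11IOS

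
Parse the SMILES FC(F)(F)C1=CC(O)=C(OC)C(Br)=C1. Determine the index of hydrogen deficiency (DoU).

Degree of unsaturation = (number of rings) + (number of π bonds).
Ring closures in the SMILES: 1.
π bonds: 3 double bonds (each 1 DoU) → 3 DoU from unsaturation.
Total DoU = 1 + 3 = 4.

4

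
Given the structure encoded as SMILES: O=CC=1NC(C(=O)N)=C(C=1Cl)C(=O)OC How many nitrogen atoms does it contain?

2

Scan the SMILES for N atoms (remember two-letter symbols like Cl and Br are single atoms).
Nitrogen count: 2.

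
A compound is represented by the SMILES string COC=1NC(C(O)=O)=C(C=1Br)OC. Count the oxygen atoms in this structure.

4

Scan the SMILES for O atoms (remember two-letter symbols like Cl and Br are single atoms).
Oxygen count: 4.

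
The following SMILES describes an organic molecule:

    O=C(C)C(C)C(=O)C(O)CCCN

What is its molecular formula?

C9H17NO3

Walk through each heavy atom and fill implicit hydrogens from standard valence (C 4, N 3, O 2, S 2, halogen 1):
  atom 1: O, bond orders sum to 2 (valence 2) → 0 H
  atom 2: C, bond orders sum to 4 (valence 4) → 0 H
  atom 3: C, bond orders sum to 1 (valence 4) → 3 H
  atom 4: C, bond orders sum to 3 (valence 4) → 1 H
  atom 5: C, bond orders sum to 1 (valence 4) → 3 H
  atom 6: C, bond orders sum to 4 (valence 4) → 0 H
  atom 7: O, bond orders sum to 2 (valence 2) → 0 H
  atom 8: C, bond orders sum to 3 (valence 4) → 1 H
  atom 9: O, bond orders sum to 1 (valence 2) → 1 H
  atom 10: C, bond orders sum to 2 (valence 4) → 2 H
  atom 11: C, bond orders sum to 2 (valence 4) → 2 H
  atom 12: C, bond orders sum to 2 (valence 4) → 2 H
  atom 13: N, bond orders sum to 1 (valence 3) → 2 H
Totals → C:9, H:17, N:1, O:3.
In Hill order: C9H17NO3.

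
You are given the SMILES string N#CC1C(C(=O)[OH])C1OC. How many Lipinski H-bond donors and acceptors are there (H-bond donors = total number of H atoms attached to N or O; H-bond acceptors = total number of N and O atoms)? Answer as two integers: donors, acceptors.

1, 4

Donors: find every N or O and count the H atoms it carries.
  atom 1 (N): bond orders sum to 3 → 0 H
  atom 6 (O): bond orders sum to 2 → 0 H
  atom 7 (O): bond orders sum to 1 → 1 H
  atom 9 (O): bond orders sum to 2 → 0 H
Lipinski HBD = 1.
Acceptors: N atoms = 1, O atoms = 3 → HBA = 4.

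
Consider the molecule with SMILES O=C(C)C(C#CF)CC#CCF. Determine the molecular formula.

Walk through each heavy atom and fill implicit hydrogens from standard valence (C 4, N 3, O 2, S 2, halogen 1):
  atom 1: O, bond orders sum to 2 (valence 2) → 0 H
  atom 2: C, bond orders sum to 4 (valence 4) → 0 H
  atom 3: C, bond orders sum to 1 (valence 4) → 3 H
  atom 4: C, bond orders sum to 3 (valence 4) → 1 H
  atom 5: C, bond orders sum to 4 (valence 4) → 0 H
  atom 6: C, bond orders sum to 4 (valence 4) → 0 H
  atom 7: F (halogen, monovalent) → 0 H
  atom 8: C, bond orders sum to 2 (valence 4) → 2 H
  atom 9: C, bond orders sum to 4 (valence 4) → 0 H
  atom 10: C, bond orders sum to 4 (valence 4) → 0 H
  atom 11: C, bond orders sum to 2 (valence 4) → 2 H
  atom 12: F (halogen, monovalent) → 0 H
Totals → C:9, H:8, F:2, O:1.
In Hill order: C9H8F2O.

C9H8F2O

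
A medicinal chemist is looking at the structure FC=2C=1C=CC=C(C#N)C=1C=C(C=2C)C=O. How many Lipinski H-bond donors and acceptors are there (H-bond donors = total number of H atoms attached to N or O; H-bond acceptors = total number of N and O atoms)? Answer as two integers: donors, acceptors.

0, 2

Donors: find every N or O and count the H atoms it carries.
  atom 9 (N): bond orders sum to 3 → 0 H
  atom 16 (O): bond orders sum to 2 → 0 H
Lipinski HBD = 0.
Acceptors: N atoms = 1, O atoms = 1 → HBA = 2.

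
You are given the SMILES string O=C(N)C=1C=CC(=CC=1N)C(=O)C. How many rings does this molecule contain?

1

In SMILES, each pair of matching ring-closure digits denotes one ring-closing bond; the number of such bonds equals the number of independent rings.
Ring-closure bonds here: 1.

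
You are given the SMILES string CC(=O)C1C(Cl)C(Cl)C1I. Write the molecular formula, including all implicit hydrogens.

C6H7Cl2IO

Walk through each heavy atom and fill implicit hydrogens from standard valence (C 4, N 3, O 2, S 2, halogen 1):
  atom 1: C, bond orders sum to 1 (valence 4) → 3 H
  atom 2: C, bond orders sum to 4 (valence 4) → 0 H
  atom 3: O, bond orders sum to 2 (valence 2) → 0 H
  atom 4: C, bond orders sum to 3 (valence 4) → 1 H
  atom 5: C, bond orders sum to 3 (valence 4) → 1 H
  atom 6: Cl (halogen, monovalent) → 0 H
  atom 7: C, bond orders sum to 3 (valence 4) → 1 H
  atom 8: Cl (halogen, monovalent) → 0 H
  atom 9: C, bond orders sum to 3 (valence 4) → 1 H
  atom 10: I (halogen, monovalent) → 0 H
Totals → C:6, H:7, Cl:2, I:1, O:1.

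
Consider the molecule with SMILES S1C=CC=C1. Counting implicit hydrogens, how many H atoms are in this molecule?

4

Walk through each heavy atom and fill implicit hydrogens from standard valence (C 4, N 3, O 2, S 2, halogen 1):
  atom 1: S, bond orders sum to 2 (valence 2) → 0 H
  atom 2: C, bond orders sum to 3 (valence 4) → 1 H
  atom 3: C, bond orders sum to 3 (valence 4) → 1 H
  atom 4: C, bond orders sum to 3 (valence 4) → 1 H
  atom 5: C, bond orders sum to 3 (valence 4) → 1 H
Total hydrogens: 4.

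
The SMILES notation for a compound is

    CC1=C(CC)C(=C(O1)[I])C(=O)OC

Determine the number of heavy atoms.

13

Every atom symbol written in the SMILES (organic subset) is one heavy atom; implicit H are not written.
Heavy atoms by element → C:9, I:1, O:3.
Total: 13.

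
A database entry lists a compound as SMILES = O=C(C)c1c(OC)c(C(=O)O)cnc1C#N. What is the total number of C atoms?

Count every carbon token in the SMILES (each C, including those in ring-closure positions and inside branches).
Carbon count: 10.

10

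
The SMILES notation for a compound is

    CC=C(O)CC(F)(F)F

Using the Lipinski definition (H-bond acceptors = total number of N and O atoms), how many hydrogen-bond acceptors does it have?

N atoms: 0; O atoms: 1.
Lipinski HBA = 0 + 1 = 1.

1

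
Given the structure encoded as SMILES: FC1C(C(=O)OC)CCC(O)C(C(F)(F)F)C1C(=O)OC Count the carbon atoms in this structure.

12

Count every carbon token in the SMILES (each C, including those in ring-closure positions and inside branches).
Carbon count: 12.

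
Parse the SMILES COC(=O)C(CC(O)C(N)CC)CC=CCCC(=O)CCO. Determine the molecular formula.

C16H29NO5

Walk through each heavy atom and fill implicit hydrogens from standard valence (C 4, N 3, O 2, S 2, halogen 1):
  atom 1: C, bond orders sum to 1 (valence 4) → 3 H
  atom 2: O, bond orders sum to 2 (valence 2) → 0 H
  atom 3: C, bond orders sum to 4 (valence 4) → 0 H
  atom 4: O, bond orders sum to 2 (valence 2) → 0 H
  atom 5: C, bond orders sum to 3 (valence 4) → 1 H
  atom 6: C, bond orders sum to 2 (valence 4) → 2 H
  atom 7: C, bond orders sum to 3 (valence 4) → 1 H
  atom 8: O, bond orders sum to 1 (valence 2) → 1 H
  atom 9: C, bond orders sum to 3 (valence 4) → 1 H
  atom 10: N, bond orders sum to 1 (valence 3) → 2 H
  atom 11: C, bond orders sum to 2 (valence 4) → 2 H
  atom 12: C, bond orders sum to 1 (valence 4) → 3 H
  atom 13: C, bond orders sum to 2 (valence 4) → 2 H
  atom 14: C, bond orders sum to 3 (valence 4) → 1 H
  atom 15: C, bond orders sum to 3 (valence 4) → 1 H
  atom 16: C, bond orders sum to 2 (valence 4) → 2 H
  atom 17: C, bond orders sum to 2 (valence 4) → 2 H
  atom 18: C, bond orders sum to 4 (valence 4) → 0 H
  atom 19: O, bond orders sum to 2 (valence 2) → 0 H
  atom 20: C, bond orders sum to 2 (valence 4) → 2 H
  atom 21: C, bond orders sum to 2 (valence 4) → 2 H
  atom 22: O, bond orders sum to 1 (valence 2) → 1 H
Totals → C:16, H:29, N:1, O:5.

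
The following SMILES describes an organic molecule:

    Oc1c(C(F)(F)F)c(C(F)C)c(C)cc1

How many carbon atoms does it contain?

Count every carbon token in the SMILES (each C, including those in ring-closure positions and inside branches).
Carbon count: 10.

10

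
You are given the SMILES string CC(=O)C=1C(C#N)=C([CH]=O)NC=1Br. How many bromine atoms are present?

Scan the SMILES for Br atoms (remember two-letter symbols like Cl and Br are single atoms).
Bromine count: 1.

1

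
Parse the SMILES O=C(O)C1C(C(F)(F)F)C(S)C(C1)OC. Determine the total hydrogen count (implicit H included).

11

Walk through each heavy atom and fill implicit hydrogens from standard valence (C 4, N 3, O 2, S 2, halogen 1):
  atom 1: O, bond orders sum to 2 (valence 2) → 0 H
  atom 2: C, bond orders sum to 4 (valence 4) → 0 H
  atom 3: O, bond orders sum to 1 (valence 2) → 1 H
  atom 4: C, bond orders sum to 3 (valence 4) → 1 H
  atom 5: C, bond orders sum to 3 (valence 4) → 1 H
  atom 6: C, bond orders sum to 4 (valence 4) → 0 H
  atom 7: F (halogen, monovalent) → 0 H
  atom 8: F (halogen, monovalent) → 0 H
  atom 9: F (halogen, monovalent) → 0 H
  atom 10: C, bond orders sum to 3 (valence 4) → 1 H
  atom 11: S, bond orders sum to 1 (valence 2) → 1 H
  atom 12: C, bond orders sum to 3 (valence 4) → 1 H
  atom 13: C, bond orders sum to 2 (valence 4) → 2 H
  atom 14: O, bond orders sum to 2 (valence 2) → 0 H
  atom 15: C, bond orders sum to 1 (valence 4) → 3 H
Total hydrogens: 11.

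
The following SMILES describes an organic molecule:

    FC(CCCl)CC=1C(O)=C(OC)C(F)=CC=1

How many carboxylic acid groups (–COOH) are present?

0

Scan the SMILES for the carboxylic acid motif — none present.
Groups that are present: 1 ether, 1 hydroxyl.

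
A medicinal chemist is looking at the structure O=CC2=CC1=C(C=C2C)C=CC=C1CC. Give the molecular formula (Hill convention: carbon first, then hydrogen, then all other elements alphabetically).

Walk through each heavy atom and fill implicit hydrogens from standard valence (C 4, N 3, O 2, S 2, halogen 1):
  atom 1: O, bond orders sum to 2 (valence 2) → 0 H
  atom 2: C, bond orders sum to 3 (valence 4) → 1 H
  atom 3: C, bond orders sum to 4 (valence 4) → 0 H
  atom 4: C, bond orders sum to 3 (valence 4) → 1 H
  atom 5: C, bond orders sum to 4 (valence 4) → 0 H
  atom 6: C, bond orders sum to 4 (valence 4) → 0 H
  atom 7: C, bond orders sum to 3 (valence 4) → 1 H
  atom 8: C, bond orders sum to 4 (valence 4) → 0 H
  atom 9: C, bond orders sum to 1 (valence 4) → 3 H
  atom 10: C, bond orders sum to 3 (valence 4) → 1 H
  atom 11: C, bond orders sum to 3 (valence 4) → 1 H
  atom 12: C, bond orders sum to 3 (valence 4) → 1 H
  atom 13: C, bond orders sum to 4 (valence 4) → 0 H
  atom 14: C, bond orders sum to 2 (valence 4) → 2 H
  atom 15: C, bond orders sum to 1 (valence 4) → 3 H
Totals → C:14, H:14, O:1.
In Hill order: C14H14O.

C14H14O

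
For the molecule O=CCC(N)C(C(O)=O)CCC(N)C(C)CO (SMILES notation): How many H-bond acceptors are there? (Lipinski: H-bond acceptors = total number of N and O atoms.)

N atoms: 2; O atoms: 4.
Lipinski HBA = 2 + 4 = 6.

6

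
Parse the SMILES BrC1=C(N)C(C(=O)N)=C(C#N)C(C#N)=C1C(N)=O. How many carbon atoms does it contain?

10

Count every carbon token in the SMILES (each C, including those in ring-closure positions and inside branches).
Carbon count: 10.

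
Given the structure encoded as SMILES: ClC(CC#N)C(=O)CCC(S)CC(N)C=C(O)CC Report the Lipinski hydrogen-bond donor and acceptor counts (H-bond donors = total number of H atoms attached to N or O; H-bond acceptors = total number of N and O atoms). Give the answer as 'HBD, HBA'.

Donors: find every N or O and count the H atoms it carries.
  atom 5 (N): bond orders sum to 3 → 0 H
  atom 7 (O): bond orders sum to 2 → 0 H
  atom 14 (N): bond orders sum to 1 → 2 H
  atom 17 (O): bond orders sum to 1 → 1 H
Lipinski HBD = 3.
Acceptors: N atoms = 2, O atoms = 2 → HBA = 4.

3, 4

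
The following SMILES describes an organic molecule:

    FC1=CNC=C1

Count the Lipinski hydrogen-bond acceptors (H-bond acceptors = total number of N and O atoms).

1

N atoms: 1; O atoms: 0.
Lipinski HBA = 1 + 0 = 1.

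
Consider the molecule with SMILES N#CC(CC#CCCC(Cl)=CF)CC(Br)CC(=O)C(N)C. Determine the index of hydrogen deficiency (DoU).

6

Degree of unsaturation = (number of rings) + (number of π bonds).
Ring closures in the SMILES: 0.
π bonds: 2 double bonds (each 1 DoU), 2 triple bonds (each 2 DoU) → 6 DoU from unsaturation.
Total DoU = 0 + 6 = 6.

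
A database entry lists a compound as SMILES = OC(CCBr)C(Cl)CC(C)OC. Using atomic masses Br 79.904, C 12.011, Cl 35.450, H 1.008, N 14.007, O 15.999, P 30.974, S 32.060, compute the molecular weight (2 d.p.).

First, the molecular formula is C8H16BrClO2 (counting implicit H from valence).
  Br: 1 × 79.904 = 79.904
  C: 8 × 12.011 = 96.088
  Cl: 1 × 35.450 = 35.450
  H: 16 × 1.008 = 16.128
  O: 2 × 15.999 = 31.998
Sum: 1×79.904 + 8×12.011 + 1×35.450 + 16×1.008 + 2×15.999 = 259.568 → 259.57 g/mol.

259.57 g/mol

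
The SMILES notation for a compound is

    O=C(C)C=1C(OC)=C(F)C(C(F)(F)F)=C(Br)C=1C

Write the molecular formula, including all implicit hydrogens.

C11H9BrF4O2

Walk through each heavy atom and fill implicit hydrogens from standard valence (C 4, N 3, O 2, S 2, halogen 1):
  atom 1: O, bond orders sum to 2 (valence 2) → 0 H
  atom 2: C, bond orders sum to 4 (valence 4) → 0 H
  atom 3: C, bond orders sum to 1 (valence 4) → 3 H
  atom 4: C, bond orders sum to 4 (valence 4) → 0 H
  atom 5: C, bond orders sum to 4 (valence 4) → 0 H
  atom 6: O, bond orders sum to 2 (valence 2) → 0 H
  atom 7: C, bond orders sum to 1 (valence 4) → 3 H
  atom 8: C, bond orders sum to 4 (valence 4) → 0 H
  atom 9: F (halogen, monovalent) → 0 H
  atom 10: C, bond orders sum to 4 (valence 4) → 0 H
  atom 11: C, bond orders sum to 4 (valence 4) → 0 H
  atom 12: F (halogen, monovalent) → 0 H
  atom 13: F (halogen, monovalent) → 0 H
  atom 14: F (halogen, monovalent) → 0 H
  atom 15: C, bond orders sum to 4 (valence 4) → 0 H
  atom 16: Br (halogen, monovalent) → 0 H
  atom 17: C, bond orders sum to 4 (valence 4) → 0 H
  atom 18: C, bond orders sum to 1 (valence 4) → 3 H
Totals → C:11, H:9, Br:1, F:4, O:2.
In Hill order: C11H9BrF4O2.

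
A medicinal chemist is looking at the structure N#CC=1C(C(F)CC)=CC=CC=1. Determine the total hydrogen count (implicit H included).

10

Walk through each heavy atom and fill implicit hydrogens from standard valence (C 4, N 3, O 2, S 2, halogen 1):
  atom 1: N, bond orders sum to 3 (valence 3) → 0 H
  atom 2: C, bond orders sum to 4 (valence 4) → 0 H
  atom 3: C, bond orders sum to 4 (valence 4) → 0 H
  atom 4: C, bond orders sum to 4 (valence 4) → 0 H
  atom 5: C, bond orders sum to 3 (valence 4) → 1 H
  atom 6: F (halogen, monovalent) → 0 H
  atom 7: C, bond orders sum to 2 (valence 4) → 2 H
  atom 8: C, bond orders sum to 1 (valence 4) → 3 H
  atom 9: C, bond orders sum to 3 (valence 4) → 1 H
  atom 10: C, bond orders sum to 3 (valence 4) → 1 H
  atom 11: C, bond orders sum to 3 (valence 4) → 1 H
  atom 12: C, bond orders sum to 3 (valence 4) → 1 H
Total hydrogens: 10.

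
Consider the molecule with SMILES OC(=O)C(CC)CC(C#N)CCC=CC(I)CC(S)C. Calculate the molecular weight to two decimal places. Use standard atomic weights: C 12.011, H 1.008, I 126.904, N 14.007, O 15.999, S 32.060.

409.33 g/mol

First, the molecular formula is C15H24INO2S (counting implicit H from valence).
  C: 15 × 12.011 = 180.165
  H: 24 × 1.008 = 24.192
  I: 1 × 126.904 = 126.904
  N: 1 × 14.007 = 14.007
  O: 2 × 15.999 = 31.998
  S: 1 × 32.060 = 32.060
Sum: 15×12.011 + 24×1.008 + 1×126.904 + 1×14.007 + 2×15.999 + 1×32.060 = 409.326 → 409.33 g/mol.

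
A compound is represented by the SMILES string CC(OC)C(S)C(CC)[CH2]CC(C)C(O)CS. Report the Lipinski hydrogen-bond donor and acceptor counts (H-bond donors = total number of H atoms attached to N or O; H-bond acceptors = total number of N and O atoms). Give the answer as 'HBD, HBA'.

Donors: find every N or O and count the H atoms it carries.
  atom 3 (O): bond orders sum to 2 → 0 H
  atom 15 (O): bond orders sum to 1 → 1 H
Lipinski HBD = 1.
Acceptors: N atoms = 0, O atoms = 2 → HBA = 2.

1, 2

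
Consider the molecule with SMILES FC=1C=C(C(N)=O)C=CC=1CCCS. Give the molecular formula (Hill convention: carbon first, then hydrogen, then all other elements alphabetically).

Walk through each heavy atom and fill implicit hydrogens from standard valence (C 4, N 3, O 2, S 2, halogen 1):
  atom 1: F (halogen, monovalent) → 0 H
  atom 2: C, bond orders sum to 4 (valence 4) → 0 H
  atom 3: C, bond orders sum to 3 (valence 4) → 1 H
  atom 4: C, bond orders sum to 4 (valence 4) → 0 H
  atom 5: C, bond orders sum to 4 (valence 4) → 0 H
  atom 6: N, bond orders sum to 1 (valence 3) → 2 H
  atom 7: O, bond orders sum to 2 (valence 2) → 0 H
  atom 8: C, bond orders sum to 3 (valence 4) → 1 H
  atom 9: C, bond orders sum to 3 (valence 4) → 1 H
  atom 10: C, bond orders sum to 4 (valence 4) → 0 H
  atom 11: C, bond orders sum to 2 (valence 4) → 2 H
  atom 12: C, bond orders sum to 2 (valence 4) → 2 H
  atom 13: C, bond orders sum to 2 (valence 4) → 2 H
  atom 14: S, bond orders sum to 1 (valence 2) → 1 H
Totals → C:10, H:12, F:1, N:1, O:1, S:1.
In Hill order: C10H12FNOS.

C10H12FNOS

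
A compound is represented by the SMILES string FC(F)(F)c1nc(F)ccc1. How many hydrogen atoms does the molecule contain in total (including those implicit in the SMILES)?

3

Walk through each heavy atom and fill implicit hydrogens from standard valence (C 4, N 3, O 2, S 2, halogen 1); for lowercase aromatic atoms, an aromatic c carries 1 H when it has two neighbours and 0 H with three, and aromatic n carries 0 H:
  atom 1: F (halogen, monovalent) → 0 H
  atom 2: C, bond orders sum to 4 (valence 4) → 0 H
  atom 3: F (halogen, monovalent) → 0 H
  atom 4: F (halogen, monovalent) → 0 H
  atom 5: aromatic c, 3 neighbours → 0 H
  atom 6: aromatic n, 2 neighbours → 0 H
  atom 7: aromatic c, 3 neighbours → 0 H
  atom 8: F (halogen, monovalent) → 0 H
  atom 9: aromatic c, 2 neighbours → 1 H
  atom 10: aromatic c, 2 neighbours → 1 H
  atom 11: aromatic c, 2 neighbours → 1 H
Total hydrogens: 3.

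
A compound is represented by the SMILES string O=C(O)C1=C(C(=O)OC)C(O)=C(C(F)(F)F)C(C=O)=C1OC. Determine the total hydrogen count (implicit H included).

9

Walk through each heavy atom and fill implicit hydrogens from standard valence (C 4, N 3, O 2, S 2, halogen 1):
  atom 1: O, bond orders sum to 2 (valence 2) → 0 H
  atom 2: C, bond orders sum to 4 (valence 4) → 0 H
  atom 3: O, bond orders sum to 1 (valence 2) → 1 H
  atom 4: C, bond orders sum to 4 (valence 4) → 0 H
  atom 5: C, bond orders sum to 4 (valence 4) → 0 H
  atom 6: C, bond orders sum to 4 (valence 4) → 0 H
  atom 7: O, bond orders sum to 2 (valence 2) → 0 H
  atom 8: O, bond orders sum to 2 (valence 2) → 0 H
  atom 9: C, bond orders sum to 1 (valence 4) → 3 H
  atom 10: C, bond orders sum to 4 (valence 4) → 0 H
  atom 11: O, bond orders sum to 1 (valence 2) → 1 H
  atom 12: C, bond orders sum to 4 (valence 4) → 0 H
  atom 13: C, bond orders sum to 4 (valence 4) → 0 H
  atom 14: F (halogen, monovalent) → 0 H
  atom 15: F (halogen, monovalent) → 0 H
  atom 16: F (halogen, monovalent) → 0 H
  atom 17: C, bond orders sum to 4 (valence 4) → 0 H
  atom 18: C, bond orders sum to 3 (valence 4) → 1 H
  atom 19: O, bond orders sum to 2 (valence 2) → 0 H
  atom 20: C, bond orders sum to 4 (valence 4) → 0 H
  atom 21: O, bond orders sum to 2 (valence 2) → 0 H
  atom 22: C, bond orders sum to 1 (valence 4) → 3 H
Total hydrogens: 9.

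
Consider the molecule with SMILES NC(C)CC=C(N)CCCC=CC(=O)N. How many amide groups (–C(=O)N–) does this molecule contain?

1

The amide motif appears at heavy-atom position 13 in the SMILES.
Other groups present: 2 alkene, 2 primary amine.
Amide count: 1.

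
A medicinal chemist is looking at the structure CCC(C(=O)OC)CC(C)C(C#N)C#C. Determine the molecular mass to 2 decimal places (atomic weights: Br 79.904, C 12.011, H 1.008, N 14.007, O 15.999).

207.27 g/mol

First, the molecular formula is C12H17NO2 (counting implicit H from valence).
  C: 12 × 12.011 = 144.132
  H: 17 × 1.008 = 17.136
  N: 1 × 14.007 = 14.007
  O: 2 × 15.999 = 31.998
Sum: 12×12.011 + 17×1.008 + 1×14.007 + 2×15.999 = 207.273 → 207.27 g/mol.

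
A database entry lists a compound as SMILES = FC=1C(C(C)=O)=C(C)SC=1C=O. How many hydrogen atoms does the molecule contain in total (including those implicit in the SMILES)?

7

Walk through each heavy atom and fill implicit hydrogens from standard valence (C 4, N 3, O 2, S 2, halogen 1):
  atom 1: F (halogen, monovalent) → 0 H
  atom 2: C, bond orders sum to 4 (valence 4) → 0 H
  atom 3: C, bond orders sum to 4 (valence 4) → 0 H
  atom 4: C, bond orders sum to 4 (valence 4) → 0 H
  atom 5: C, bond orders sum to 1 (valence 4) → 3 H
  atom 6: O, bond orders sum to 2 (valence 2) → 0 H
  atom 7: C, bond orders sum to 4 (valence 4) → 0 H
  atom 8: C, bond orders sum to 1 (valence 4) → 3 H
  atom 9: S, bond orders sum to 2 (valence 2) → 0 H
  atom 10: C, bond orders sum to 4 (valence 4) → 0 H
  atom 11: C, bond orders sum to 3 (valence 4) → 1 H
  atom 12: O, bond orders sum to 2 (valence 2) → 0 H
Total hydrogens: 7.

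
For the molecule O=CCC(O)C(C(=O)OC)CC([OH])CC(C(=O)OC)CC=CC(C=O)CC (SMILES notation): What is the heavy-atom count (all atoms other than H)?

Every atom symbol written in the SMILES (organic subset) is one heavy atom; implicit H are not written.
Heavy atoms by element → C:19, O:8.
Total: 27.

27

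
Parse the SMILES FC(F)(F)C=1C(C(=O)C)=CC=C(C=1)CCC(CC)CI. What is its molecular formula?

Walk through each heavy atom and fill implicit hydrogens from standard valence (C 4, N 3, O 2, S 2, halogen 1):
  atom 1: F (halogen, monovalent) → 0 H
  atom 2: C, bond orders sum to 4 (valence 4) → 0 H
  atom 3: F (halogen, monovalent) → 0 H
  atom 4: F (halogen, monovalent) → 0 H
  atom 5: C, bond orders sum to 4 (valence 4) → 0 H
  atom 6: C, bond orders sum to 4 (valence 4) → 0 H
  atom 7: C, bond orders sum to 4 (valence 4) → 0 H
  atom 8: O, bond orders sum to 2 (valence 2) → 0 H
  atom 9: C, bond orders sum to 1 (valence 4) → 3 H
  atom 10: C, bond orders sum to 3 (valence 4) → 1 H
  atom 11: C, bond orders sum to 3 (valence 4) → 1 H
  atom 12: C, bond orders sum to 4 (valence 4) → 0 H
  atom 13: C, bond orders sum to 3 (valence 4) → 1 H
  atom 14: C, bond orders sum to 2 (valence 4) → 2 H
  atom 15: C, bond orders sum to 2 (valence 4) → 2 H
  atom 16: C, bond orders sum to 3 (valence 4) → 1 H
  atom 17: C, bond orders sum to 2 (valence 4) → 2 H
  atom 18: C, bond orders sum to 1 (valence 4) → 3 H
  atom 19: C, bond orders sum to 2 (valence 4) → 2 H
  atom 20: I (halogen, monovalent) → 0 H
Totals → C:15, H:18, F:3, I:1, O:1.

C15H18F3IO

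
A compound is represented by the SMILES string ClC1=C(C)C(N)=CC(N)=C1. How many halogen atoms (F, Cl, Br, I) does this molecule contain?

Halogen atoms appear at heavy-atom position 1 (1×Cl).
Other groups present: 2 primary amine.
Halogen count: 1.

1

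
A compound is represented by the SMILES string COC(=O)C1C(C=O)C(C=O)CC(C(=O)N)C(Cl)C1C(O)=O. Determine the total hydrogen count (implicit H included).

16

Walk through each heavy atom and fill implicit hydrogens from standard valence (C 4, N 3, O 2, S 2, halogen 1):
  atom 1: C, bond orders sum to 1 (valence 4) → 3 H
  atom 2: O, bond orders sum to 2 (valence 2) → 0 H
  atom 3: C, bond orders sum to 4 (valence 4) → 0 H
  atom 4: O, bond orders sum to 2 (valence 2) → 0 H
  atom 5: C, bond orders sum to 3 (valence 4) → 1 H
  atom 6: C, bond orders sum to 3 (valence 4) → 1 H
  atom 7: C, bond orders sum to 3 (valence 4) → 1 H
  atom 8: O, bond orders sum to 2 (valence 2) → 0 H
  atom 9: C, bond orders sum to 3 (valence 4) → 1 H
  atom 10: C, bond orders sum to 3 (valence 4) → 1 H
  atom 11: O, bond orders sum to 2 (valence 2) → 0 H
  atom 12: C, bond orders sum to 2 (valence 4) → 2 H
  atom 13: C, bond orders sum to 3 (valence 4) → 1 H
  atom 14: C, bond orders sum to 4 (valence 4) → 0 H
  atom 15: O, bond orders sum to 2 (valence 2) → 0 H
  atom 16: N, bond orders sum to 1 (valence 3) → 2 H
  atom 17: C, bond orders sum to 3 (valence 4) → 1 H
  atom 18: Cl (halogen, monovalent) → 0 H
  atom 19: C, bond orders sum to 3 (valence 4) → 1 H
  atom 20: C, bond orders sum to 4 (valence 4) → 0 H
  atom 21: O, bond orders sum to 1 (valence 2) → 1 H
  atom 22: O, bond orders sum to 2 (valence 2) → 0 H
Total hydrogens: 16.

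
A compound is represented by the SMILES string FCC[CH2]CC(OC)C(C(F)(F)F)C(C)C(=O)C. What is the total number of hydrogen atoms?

20

Walk through each heavy atom and fill implicit hydrogens from standard valence (C 4, N 3, O 2, S 2, halogen 1):
  atom 1: F (halogen, monovalent) → 0 H
  atom 2: C, bond orders sum to 2 (valence 4) → 2 H
  atom 3: C, bond orders sum to 2 (valence 4) → 2 H
  atom 4: C with explicit H count 2
  atom 5: C, bond orders sum to 2 (valence 4) → 2 H
  atom 6: C, bond orders sum to 3 (valence 4) → 1 H
  atom 7: O, bond orders sum to 2 (valence 2) → 0 H
  atom 8: C, bond orders sum to 1 (valence 4) → 3 H
  atom 9: C, bond orders sum to 3 (valence 4) → 1 H
  atom 10: C, bond orders sum to 4 (valence 4) → 0 H
  atom 11: F (halogen, monovalent) → 0 H
  atom 12: F (halogen, monovalent) → 0 H
  atom 13: F (halogen, monovalent) → 0 H
  atom 14: C, bond orders sum to 3 (valence 4) → 1 H
  atom 15: C, bond orders sum to 1 (valence 4) → 3 H
  atom 16: C, bond orders sum to 4 (valence 4) → 0 H
  atom 17: O, bond orders sum to 2 (valence 2) → 0 H
  atom 18: C, bond orders sum to 1 (valence 4) → 3 H
Total hydrogens: 20.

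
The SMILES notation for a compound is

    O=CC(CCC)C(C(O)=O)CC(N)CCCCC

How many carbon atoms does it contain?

Count every carbon token in the SMILES (each C, including those in ring-closure positions and inside branches).
Carbon count: 14.

14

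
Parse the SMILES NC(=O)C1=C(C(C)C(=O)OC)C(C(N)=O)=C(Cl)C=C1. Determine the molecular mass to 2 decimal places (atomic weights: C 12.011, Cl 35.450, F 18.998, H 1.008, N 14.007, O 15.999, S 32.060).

284.70 g/mol

First, the molecular formula is C12H13ClN2O4 (counting implicit H from valence).
  C: 12 × 12.011 = 144.132
  Cl: 1 × 35.450 = 35.450
  H: 13 × 1.008 = 13.104
  N: 2 × 14.007 = 28.014
  O: 4 × 15.999 = 63.996
Sum: 12×12.011 + 1×35.450 + 13×1.008 + 2×14.007 + 4×15.999 = 284.696 → 284.70 g/mol.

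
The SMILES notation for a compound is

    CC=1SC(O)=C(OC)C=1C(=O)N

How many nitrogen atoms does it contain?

Scan the SMILES for N atoms (remember two-letter symbols like Cl and Br are single atoms).
Nitrogen count: 1.

1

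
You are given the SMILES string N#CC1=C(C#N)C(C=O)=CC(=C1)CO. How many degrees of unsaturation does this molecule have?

9

Degree of unsaturation = (number of rings) + (number of π bonds).
Ring closures in the SMILES: 1.
π bonds: 4 double bonds (each 1 DoU), 2 triple bonds (each 2 DoU) → 8 DoU from unsaturation.
Total DoU = 1 + 8 = 9.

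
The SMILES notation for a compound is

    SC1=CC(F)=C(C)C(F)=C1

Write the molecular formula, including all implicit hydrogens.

Walk through each heavy atom and fill implicit hydrogens from standard valence (C 4, N 3, O 2, S 2, halogen 1):
  atom 1: S, bond orders sum to 1 (valence 2) → 1 H
  atom 2: C, bond orders sum to 4 (valence 4) → 0 H
  atom 3: C, bond orders sum to 3 (valence 4) → 1 H
  atom 4: C, bond orders sum to 4 (valence 4) → 0 H
  atom 5: F (halogen, monovalent) → 0 H
  atom 6: C, bond orders sum to 4 (valence 4) → 0 H
  atom 7: C, bond orders sum to 1 (valence 4) → 3 H
  atom 8: C, bond orders sum to 4 (valence 4) → 0 H
  atom 9: F (halogen, monovalent) → 0 H
  atom 10: C, bond orders sum to 3 (valence 4) → 1 H
Totals → C:7, H:6, F:2, S:1.

C7H6F2S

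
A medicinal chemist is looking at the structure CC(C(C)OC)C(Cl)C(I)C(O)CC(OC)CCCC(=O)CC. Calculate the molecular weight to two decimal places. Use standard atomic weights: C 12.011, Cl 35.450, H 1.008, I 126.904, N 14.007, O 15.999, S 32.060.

First, the molecular formula is C17H32ClIO4 (counting implicit H from valence).
  C: 17 × 12.011 = 204.187
  Cl: 1 × 35.450 = 35.450
  H: 32 × 1.008 = 32.256
  I: 1 × 126.904 = 126.904
  O: 4 × 15.999 = 63.996
Sum: 17×12.011 + 1×35.450 + 32×1.008 + 1×126.904 + 4×15.999 = 462.793 → 462.79 g/mol.

462.79 g/mol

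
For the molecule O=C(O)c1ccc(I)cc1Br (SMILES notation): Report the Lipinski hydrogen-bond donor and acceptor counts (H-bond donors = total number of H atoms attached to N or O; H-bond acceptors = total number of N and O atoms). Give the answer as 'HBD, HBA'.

1, 2

Donors: find every N or O and count the H atoms it carries.
  atom 1 (O): bond orders sum to 2 → 0 H
  atom 3 (O): bond orders sum to 1 → 1 H
Lipinski HBD = 1.
Acceptors: N atoms = 0, O atoms = 2 → HBA = 2.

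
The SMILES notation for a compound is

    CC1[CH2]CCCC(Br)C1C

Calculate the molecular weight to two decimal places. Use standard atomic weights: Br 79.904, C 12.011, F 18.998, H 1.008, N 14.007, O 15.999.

First, the molecular formula is C9H17Br (counting implicit H from valence).
  Br: 1 × 79.904 = 79.904
  C: 9 × 12.011 = 108.099
  H: 17 × 1.008 = 17.136
Sum: 1×79.904 + 9×12.011 + 17×1.008 = 205.139 → 205.14 g/mol.

205.14 g/mol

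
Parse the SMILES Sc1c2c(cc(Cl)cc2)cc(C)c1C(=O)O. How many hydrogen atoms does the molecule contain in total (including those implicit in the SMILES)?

9

Walk through each heavy atom and fill implicit hydrogens from standard valence (C 4, N 3, O 2, S 2, halogen 1); for lowercase aromatic atoms, an aromatic c carries 1 H when it has two neighbours and 0 H with three, and aromatic n carries 0 H:
  atom 1: S, bond orders sum to 1 (valence 2) → 1 H
  atom 2: aromatic c, 3 neighbours → 0 H
  atom 3: aromatic c, 3 neighbours → 0 H
  atom 4: aromatic c, 3 neighbours → 0 H
  atom 5: aromatic c, 2 neighbours → 1 H
  atom 6: aromatic c, 3 neighbours → 0 H
  atom 7: Cl (halogen, monovalent) → 0 H
  atom 8: aromatic c, 2 neighbours → 1 H
  atom 9: aromatic c, 2 neighbours → 1 H
  atom 10: aromatic c, 2 neighbours → 1 H
  atom 11: aromatic c, 3 neighbours → 0 H
  atom 12: C, bond orders sum to 1 (valence 4) → 3 H
  atom 13: aromatic c, 3 neighbours → 0 H
  atom 14: C, bond orders sum to 4 (valence 4) → 0 H
  atom 15: O, bond orders sum to 2 (valence 2) → 0 H
  atom 16: O, bond orders sum to 1 (valence 2) → 1 H
Total hydrogens: 9.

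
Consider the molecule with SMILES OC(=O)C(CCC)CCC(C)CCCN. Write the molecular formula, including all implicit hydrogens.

C12H25NO2

Walk through each heavy atom and fill implicit hydrogens from standard valence (C 4, N 3, O 2, S 2, halogen 1):
  atom 1: O, bond orders sum to 1 (valence 2) → 1 H
  atom 2: C, bond orders sum to 4 (valence 4) → 0 H
  atom 3: O, bond orders sum to 2 (valence 2) → 0 H
  atom 4: C, bond orders sum to 3 (valence 4) → 1 H
  atom 5: C, bond orders sum to 2 (valence 4) → 2 H
  atom 6: C, bond orders sum to 2 (valence 4) → 2 H
  atom 7: C, bond orders sum to 1 (valence 4) → 3 H
  atom 8: C, bond orders sum to 2 (valence 4) → 2 H
  atom 9: C, bond orders sum to 2 (valence 4) → 2 H
  atom 10: C, bond orders sum to 3 (valence 4) → 1 H
  atom 11: C, bond orders sum to 1 (valence 4) → 3 H
  atom 12: C, bond orders sum to 2 (valence 4) → 2 H
  atom 13: C, bond orders sum to 2 (valence 4) → 2 H
  atom 14: C, bond orders sum to 2 (valence 4) → 2 H
  atom 15: N, bond orders sum to 1 (valence 3) → 2 H
Totals → C:12, H:25, N:1, O:2.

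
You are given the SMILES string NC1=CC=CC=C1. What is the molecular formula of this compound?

C6H7N

Walk through each heavy atom and fill implicit hydrogens from standard valence (C 4, N 3, O 2, S 2, halogen 1):
  atom 1: N, bond orders sum to 1 (valence 3) → 2 H
  atom 2: C, bond orders sum to 4 (valence 4) → 0 H
  atom 3: C, bond orders sum to 3 (valence 4) → 1 H
  atom 4: C, bond orders sum to 3 (valence 4) → 1 H
  atom 5: C, bond orders sum to 3 (valence 4) → 1 H
  atom 6: C, bond orders sum to 3 (valence 4) → 1 H
  atom 7: C, bond orders sum to 3 (valence 4) → 1 H
Totals → C:6, H:7, N:1.
In Hill order: C6H7N.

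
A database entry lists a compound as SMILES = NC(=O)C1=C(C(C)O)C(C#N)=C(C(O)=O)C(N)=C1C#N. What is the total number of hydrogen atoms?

Walk through each heavy atom and fill implicit hydrogens from standard valence (C 4, N 3, O 2, S 2, halogen 1):
  atom 1: N, bond orders sum to 1 (valence 3) → 2 H
  atom 2: C, bond orders sum to 4 (valence 4) → 0 H
  atom 3: O, bond orders sum to 2 (valence 2) → 0 H
  atom 4: C, bond orders sum to 4 (valence 4) → 0 H
  atom 5: C, bond orders sum to 4 (valence 4) → 0 H
  atom 6: C, bond orders sum to 3 (valence 4) → 1 H
  atom 7: C, bond orders sum to 1 (valence 4) → 3 H
  atom 8: O, bond orders sum to 1 (valence 2) → 1 H
  atom 9: C, bond orders sum to 4 (valence 4) → 0 H
  atom 10: C, bond orders sum to 4 (valence 4) → 0 H
  atom 11: N, bond orders sum to 3 (valence 3) → 0 H
  atom 12: C, bond orders sum to 4 (valence 4) → 0 H
  atom 13: C, bond orders sum to 4 (valence 4) → 0 H
  atom 14: O, bond orders sum to 1 (valence 2) → 1 H
  atom 15: O, bond orders sum to 2 (valence 2) → 0 H
  atom 16: C, bond orders sum to 4 (valence 4) → 0 H
  atom 17: N, bond orders sum to 1 (valence 3) → 2 H
  atom 18: C, bond orders sum to 4 (valence 4) → 0 H
  atom 19: C, bond orders sum to 4 (valence 4) → 0 H
  atom 20: N, bond orders sum to 3 (valence 3) → 0 H
Total hydrogens: 10.

10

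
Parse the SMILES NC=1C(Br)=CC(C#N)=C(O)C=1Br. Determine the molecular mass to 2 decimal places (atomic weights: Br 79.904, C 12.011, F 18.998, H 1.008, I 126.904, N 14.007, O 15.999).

291.93 g/mol

First, the molecular formula is C7H4Br2N2O (counting implicit H from valence).
  Br: 2 × 79.904 = 159.808
  C: 7 × 12.011 = 84.077
  H: 4 × 1.008 = 4.032
  N: 2 × 14.007 = 28.014
  O: 1 × 15.999 = 15.999
Sum: 2×79.904 + 7×12.011 + 4×1.008 + 2×14.007 + 1×15.999 = 291.930 → 291.93 g/mol.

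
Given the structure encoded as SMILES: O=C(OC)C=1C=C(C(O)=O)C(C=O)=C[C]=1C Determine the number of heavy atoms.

16

Every atom symbol written in the SMILES (organic subset) is one heavy atom; implicit H are not written.
Heavy atoms by element → C:11, O:5.
Total: 16.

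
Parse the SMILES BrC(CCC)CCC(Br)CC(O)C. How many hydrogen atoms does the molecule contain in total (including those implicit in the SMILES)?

20

Walk through each heavy atom and fill implicit hydrogens from standard valence (C 4, N 3, O 2, S 2, halogen 1):
  atom 1: Br (halogen, monovalent) → 0 H
  atom 2: C, bond orders sum to 3 (valence 4) → 1 H
  atom 3: C, bond orders sum to 2 (valence 4) → 2 H
  atom 4: C, bond orders sum to 2 (valence 4) → 2 H
  atom 5: C, bond orders sum to 1 (valence 4) → 3 H
  atom 6: C, bond orders sum to 2 (valence 4) → 2 H
  atom 7: C, bond orders sum to 2 (valence 4) → 2 H
  atom 8: C, bond orders sum to 3 (valence 4) → 1 H
  atom 9: Br (halogen, monovalent) → 0 H
  atom 10: C, bond orders sum to 2 (valence 4) → 2 H
  atom 11: C, bond orders sum to 3 (valence 4) → 1 H
  atom 12: O, bond orders sum to 1 (valence 2) → 1 H
  atom 13: C, bond orders sum to 1 (valence 4) → 3 H
Total hydrogens: 20.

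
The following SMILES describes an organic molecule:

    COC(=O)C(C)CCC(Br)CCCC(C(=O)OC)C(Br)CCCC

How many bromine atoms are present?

2

Scan the SMILES for Br atoms (remember two-letter symbols like Cl and Br are single atoms).
Bromine count: 2.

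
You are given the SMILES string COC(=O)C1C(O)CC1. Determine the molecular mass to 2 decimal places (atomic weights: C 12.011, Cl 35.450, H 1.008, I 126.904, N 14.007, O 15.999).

130.14 g/mol

First, the molecular formula is C6H10O3 (counting implicit H from valence).
  C: 6 × 12.011 = 72.066
  H: 10 × 1.008 = 10.080
  O: 3 × 15.999 = 47.997
Sum: 6×12.011 + 10×1.008 + 3×15.999 = 130.143 → 130.14 g/mol.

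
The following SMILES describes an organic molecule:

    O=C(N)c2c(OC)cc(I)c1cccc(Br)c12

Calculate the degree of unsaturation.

Molecular formula: C12H9BrINO2.
DoU = (2C + 2 + N − H − X) / 2, where X is the halogen count and O/S are ignored.
    = (2·12 + 2 + 1 − 9 − 2) / 2 = 16 / 2 = 8.

8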